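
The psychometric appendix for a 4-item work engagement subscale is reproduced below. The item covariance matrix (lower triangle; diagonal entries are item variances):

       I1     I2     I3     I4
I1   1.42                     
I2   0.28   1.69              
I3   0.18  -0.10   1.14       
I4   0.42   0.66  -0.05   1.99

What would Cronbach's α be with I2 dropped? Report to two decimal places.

Remaining items: I1, I3, I4 (k = 3).
ΣVar(i) = 1.42 + 1.14 + 1.99 = 4.55
σ²_total = 4.55 + 2 × 0.55 = 5.65
α (item deleted) = (3/2)·(1 − 4.55/5.65) = 0.29

α = 0.29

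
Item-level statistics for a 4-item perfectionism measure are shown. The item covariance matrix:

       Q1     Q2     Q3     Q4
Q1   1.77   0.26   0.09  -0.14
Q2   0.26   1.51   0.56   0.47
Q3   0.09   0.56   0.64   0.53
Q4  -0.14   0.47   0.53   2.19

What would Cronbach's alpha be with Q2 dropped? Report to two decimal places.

Remaining items: Q1, Q3, Q4 (k = 3).
sum of item variances = 1.77 + 0.64 + 2.19 = 4.60
total variance = 4.60 + 2 × 0.48 = 5.56
α (item deleted) = (3/2)·(1 − 4.60/5.56) = 0.26

Cronbach's alpha = 0.26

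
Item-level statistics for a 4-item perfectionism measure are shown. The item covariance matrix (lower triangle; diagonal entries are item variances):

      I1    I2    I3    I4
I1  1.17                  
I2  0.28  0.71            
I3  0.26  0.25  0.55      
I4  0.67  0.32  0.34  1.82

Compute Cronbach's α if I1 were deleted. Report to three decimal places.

Remaining items: I2, I3, I4 (k = 3).
Σσᵢ² = 0.71 + 0.55 + 1.82 = 3.08
σ²_total = 3.08 + 2 × 0.91 = 4.90
α (item deleted) = (3/2)·(1 − 3.08/4.90) = 0.557

α = 0.557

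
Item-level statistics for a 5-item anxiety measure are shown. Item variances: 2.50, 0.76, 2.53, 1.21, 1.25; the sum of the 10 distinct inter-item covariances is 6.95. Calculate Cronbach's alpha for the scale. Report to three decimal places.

sum of item variances = 2.50 + 0.76 + 2.53 + 1.21 + 1.25 = 8.25
Sum of distinct covariances = 6.95
σ²_total = sum of item variances + 2·Σcov = 8.25 + 2 × 6.95 = 22.15
α = (5/4)·(1 − 8.25/22.15) = 0.784

α = 0.784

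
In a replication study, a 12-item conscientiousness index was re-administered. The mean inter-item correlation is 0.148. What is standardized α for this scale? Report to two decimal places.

standardized α = 0.68

Standardized α = k·r̄ / (1 + (k−1)·r̄) = 12 × 0.148 / (1 + 11 × 0.148)
  = 1.7760 / 2.6280 = 0.68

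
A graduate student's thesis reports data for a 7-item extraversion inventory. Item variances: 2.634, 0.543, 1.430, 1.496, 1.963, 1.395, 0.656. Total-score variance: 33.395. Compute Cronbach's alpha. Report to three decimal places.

Σσ²ᵢ = 2.634 + 0.543 + 1.430 + 1.496 + 1.963 + 1.395 + 0.656 = 10.117
α = (k/(k−1))·(1 − Σσ²ᵢ/σ²_T) = (7/6)·(1 − 10.117/33.395) = 0.813

α = 0.813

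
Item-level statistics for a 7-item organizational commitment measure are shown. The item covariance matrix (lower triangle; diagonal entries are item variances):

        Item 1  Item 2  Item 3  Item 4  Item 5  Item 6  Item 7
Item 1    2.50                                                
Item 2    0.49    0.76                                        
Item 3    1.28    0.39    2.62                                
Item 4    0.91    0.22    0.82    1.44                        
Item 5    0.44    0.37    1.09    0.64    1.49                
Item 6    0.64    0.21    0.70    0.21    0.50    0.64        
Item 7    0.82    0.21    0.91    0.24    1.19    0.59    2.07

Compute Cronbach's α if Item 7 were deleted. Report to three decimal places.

Remaining items: Item 1, Item 2, Item 3, Item 4, Item 5, Item 6 (k = 6).
Σσ²ᵢ = 2.50 + 0.76 + 2.62 + 1.44 + 1.49 + 0.64 = 9.45
Var(T) = 9.45 + 2 × 8.91 = 27.27
α (item deleted) = (6/5)·(1 − 9.45/27.27) = 0.784

Cronbach's α = 0.784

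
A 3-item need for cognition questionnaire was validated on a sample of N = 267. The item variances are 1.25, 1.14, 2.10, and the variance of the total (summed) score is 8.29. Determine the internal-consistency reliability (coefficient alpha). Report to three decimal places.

sum of item variances = 1.25 + 1.14 + 2.10 = 4.49
α = (k/(k−1))·(1 − sum of item variances/σ²_total) = (3/2)·(1 − 4.49/8.29) = 0.688

α = 0.688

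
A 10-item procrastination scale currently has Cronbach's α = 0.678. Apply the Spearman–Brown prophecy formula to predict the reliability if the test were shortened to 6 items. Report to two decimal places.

predicted reliability = 0.56

Length factor m = 6/10 = 0.6000
α' = m·α / (1 − (1−m)·α)
   = 6/10 × 0.678 / (1 − (1 − 6/10) × 0.678)
   = 0.4068 / 0.7288 = 0.56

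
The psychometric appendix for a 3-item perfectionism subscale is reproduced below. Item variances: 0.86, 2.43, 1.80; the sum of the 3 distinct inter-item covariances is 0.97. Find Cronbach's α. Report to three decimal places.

Cronbach's α = 0.414

Σσᵢ² = 0.86 + 2.43 + 1.80 = 5.09
Sum of distinct covariances = 0.97
σ²_T = Σσᵢ² + 2·Σcov = 5.09 + 2 × 0.97 = 7.03
α = (3/2)·(1 − 5.09/7.03) = 0.414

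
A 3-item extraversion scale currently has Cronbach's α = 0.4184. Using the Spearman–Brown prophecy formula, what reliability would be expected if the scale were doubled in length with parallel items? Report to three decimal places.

predicted reliability = 0.590

Length factor m = 2
α' = m·α / (1 + (m−1)·α)
   = 2 × 0.4184 / (1 + (2 − 1) × 0.4184)
   = 0.8368 / 1.4184 = 0.590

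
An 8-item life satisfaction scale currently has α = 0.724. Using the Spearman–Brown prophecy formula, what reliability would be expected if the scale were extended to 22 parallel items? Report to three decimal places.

Length factor m = 22/8 = 2.7500
α' = m·α / (1 + (m−1)·α)
   = 22/8 × 0.724 / (1 + (22/8 − 1) × 0.724)
   = 1.9910 / 2.2670 = 0.878

predicted reliability = 0.878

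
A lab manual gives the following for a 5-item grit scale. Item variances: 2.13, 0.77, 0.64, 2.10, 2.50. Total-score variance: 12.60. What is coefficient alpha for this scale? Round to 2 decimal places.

ΣVar(i) = 2.13 + 0.77 + 0.64 + 2.10 + 2.50 = 8.14
α = (k/(k−1))·(1 − ΣVar(i)/σ²_T) = (5/4)·(1 − 8.14/12.60) = 0.44

coefficient alpha = 0.44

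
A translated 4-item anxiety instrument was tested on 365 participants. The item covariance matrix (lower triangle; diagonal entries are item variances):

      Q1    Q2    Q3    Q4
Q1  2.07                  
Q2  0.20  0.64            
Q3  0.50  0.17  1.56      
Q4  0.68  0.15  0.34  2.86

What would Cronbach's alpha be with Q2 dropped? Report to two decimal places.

α = 0.48

Remaining items: Q1, Q3, Q4 (k = 3).
sum of item variances = 2.07 + 1.56 + 2.86 = 6.49
σ²_T = 6.49 + 2 × 1.52 = 9.53
α (item deleted) = (3/2)·(1 − 6.49/9.53) = 0.48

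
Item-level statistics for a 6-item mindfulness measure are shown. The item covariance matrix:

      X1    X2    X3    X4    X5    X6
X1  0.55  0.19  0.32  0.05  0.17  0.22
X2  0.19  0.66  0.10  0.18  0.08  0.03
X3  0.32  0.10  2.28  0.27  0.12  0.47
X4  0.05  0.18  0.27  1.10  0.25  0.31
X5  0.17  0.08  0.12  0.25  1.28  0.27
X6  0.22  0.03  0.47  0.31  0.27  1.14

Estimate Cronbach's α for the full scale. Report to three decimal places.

sum of item variances = 0.55 + 0.66 + 2.28 + 1.10 + 1.28 + 1.14 = 7.01
Sum of the distinct covariances = 3.03
total variance = 7.01 + 2 × 3.03 = 13.07
α = (k/(k−1))·(1 − sum of item variances/total variance) = (6/5)·(1 − 7.01/13.07) = 0.556

α = 0.556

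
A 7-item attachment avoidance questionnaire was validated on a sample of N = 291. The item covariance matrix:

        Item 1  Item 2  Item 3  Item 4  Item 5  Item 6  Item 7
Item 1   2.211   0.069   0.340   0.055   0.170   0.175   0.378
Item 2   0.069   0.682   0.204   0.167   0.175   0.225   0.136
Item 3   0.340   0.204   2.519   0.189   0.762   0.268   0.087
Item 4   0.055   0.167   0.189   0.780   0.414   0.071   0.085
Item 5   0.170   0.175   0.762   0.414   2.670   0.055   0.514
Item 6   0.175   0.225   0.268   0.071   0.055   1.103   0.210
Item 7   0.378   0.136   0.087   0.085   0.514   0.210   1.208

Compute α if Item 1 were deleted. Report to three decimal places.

Remaining items: Item 2, Item 3, Item 4, Item 5, Item 6, Item 7 (k = 6).
ΣVar(i) = 0.682 + 2.519 + 0.780 + 2.670 + 1.103 + 1.208 = 8.962
σ²_total = 8.962 + 2 × 3.562 = 16.086
α (item deleted) = (6/5)·(1 − 8.962/16.086) = 0.531

α = 0.531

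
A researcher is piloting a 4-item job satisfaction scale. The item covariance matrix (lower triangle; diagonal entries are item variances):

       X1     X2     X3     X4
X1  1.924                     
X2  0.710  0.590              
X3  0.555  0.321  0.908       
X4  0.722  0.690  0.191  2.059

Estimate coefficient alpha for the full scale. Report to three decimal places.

Σσ²ᵢ = 1.924 + 0.590 + 0.908 + 2.059 = 5.481
Sum of off-diagonal covariances = 3.189
total variance = 5.481 + 2 × 3.189 = 11.859
α = (k/(k−1))·(1 − Σσ²ᵢ/total variance) = (4/3)·(1 − 5.481/11.859) = 0.717

α = 0.717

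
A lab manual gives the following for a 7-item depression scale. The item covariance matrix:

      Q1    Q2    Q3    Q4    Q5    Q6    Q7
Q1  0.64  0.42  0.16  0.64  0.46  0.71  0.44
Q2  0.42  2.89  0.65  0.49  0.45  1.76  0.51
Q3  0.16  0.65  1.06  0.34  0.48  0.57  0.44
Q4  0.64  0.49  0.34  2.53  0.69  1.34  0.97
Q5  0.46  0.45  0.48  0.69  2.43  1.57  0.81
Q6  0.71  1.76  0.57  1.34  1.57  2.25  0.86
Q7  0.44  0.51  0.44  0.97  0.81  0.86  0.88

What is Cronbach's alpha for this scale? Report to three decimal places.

Σσ²ᵢ = 0.64 + 2.89 + 1.06 + 2.53 + 2.43 + 2.25 + 0.88 = 12.68
Sum of off-diagonal covariances = 14.76
σ²_T = 12.68 + 2 × 14.76 = 42.20
α = (k/(k−1))·(1 − Σσ²ᵢ/σ²_T) = (7/6)·(1 − 12.68/42.20) = 0.816

Cronbach's alpha = 0.816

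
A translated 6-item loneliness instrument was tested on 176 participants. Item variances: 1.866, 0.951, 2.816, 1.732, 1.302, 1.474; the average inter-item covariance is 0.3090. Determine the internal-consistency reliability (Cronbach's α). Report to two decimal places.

ΣVar(i) = 1.866 + 0.951 + 2.816 + 1.732 + 1.302 + 1.474 = 10.141
Sum of the 15 distinct covariances = 15 × 0.3090 = 4.6350
σ²_T = ΣVar(i) + 2·Σcov = 10.141 + 2 × 4.6350 = 19.4110
α = (6/5)·(1 − 10.141/19.4110) = 0.57

α = 0.57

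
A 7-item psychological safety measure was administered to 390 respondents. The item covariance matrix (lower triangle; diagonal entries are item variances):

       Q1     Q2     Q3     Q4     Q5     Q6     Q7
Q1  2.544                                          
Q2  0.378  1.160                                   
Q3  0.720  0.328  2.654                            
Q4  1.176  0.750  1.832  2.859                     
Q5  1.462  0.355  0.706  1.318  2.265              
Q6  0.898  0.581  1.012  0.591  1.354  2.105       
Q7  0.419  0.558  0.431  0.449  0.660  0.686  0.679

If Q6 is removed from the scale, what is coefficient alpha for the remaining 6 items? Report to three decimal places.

coefficient alpha = 0.786

Remaining items: Q1, Q2, Q3, Q4, Q5, Q7 (k = 6).
Σσ²ᵢ = 2.544 + 1.160 + 2.654 + 2.859 + 2.265 + 0.679 = 12.161
σ²_total = 12.161 + 2 × 11.542 = 35.245
α (item deleted) = (6/5)·(1 − 12.161/35.245) = 0.786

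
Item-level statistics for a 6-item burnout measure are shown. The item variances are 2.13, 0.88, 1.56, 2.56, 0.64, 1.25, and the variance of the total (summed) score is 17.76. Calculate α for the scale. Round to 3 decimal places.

Σσ²ᵢ = 2.13 + 0.88 + 1.56 + 2.56 + 0.64 + 1.25 = 9.02
α = (k/(k−1))·(1 − Σσ²ᵢ/Var(T)) = (6/5)·(1 − 9.02/17.76) = 0.591

α = 0.591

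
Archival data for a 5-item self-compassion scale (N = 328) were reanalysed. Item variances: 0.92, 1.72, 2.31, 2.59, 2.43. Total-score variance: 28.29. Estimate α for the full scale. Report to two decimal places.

α = 0.81

ΣVar(i) = 0.92 + 1.72 + 2.31 + 2.59 + 2.43 = 9.97
α = (k/(k−1))·(1 − ΣVar(i)/total variance) = (5/4)·(1 − 9.97/28.29) = 0.81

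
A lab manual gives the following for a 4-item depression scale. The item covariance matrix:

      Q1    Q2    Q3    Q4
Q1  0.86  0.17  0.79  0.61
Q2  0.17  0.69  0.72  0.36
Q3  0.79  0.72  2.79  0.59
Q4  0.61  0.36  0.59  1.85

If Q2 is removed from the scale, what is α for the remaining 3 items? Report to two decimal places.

α = 0.63

Remaining items: Q1, Q3, Q4 (k = 3).
Σσᵢ² = 0.86 + 2.79 + 1.85 = 5.50
σ²_T = 5.50 + 2 × 1.99 = 9.48
α (item deleted) = (3/2)·(1 − 5.50/9.48) = 0.63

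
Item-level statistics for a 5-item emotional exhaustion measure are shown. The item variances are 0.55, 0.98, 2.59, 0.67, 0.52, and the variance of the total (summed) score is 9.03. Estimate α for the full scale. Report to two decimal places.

α = 0.51

ΣVar(i) = 0.55 + 0.98 + 2.59 + 0.67 + 0.52 = 5.31
α = (k/(k−1))·(1 − ΣVar(i)/Var(T)) = (5/4)·(1 − 5.31/9.03) = 0.51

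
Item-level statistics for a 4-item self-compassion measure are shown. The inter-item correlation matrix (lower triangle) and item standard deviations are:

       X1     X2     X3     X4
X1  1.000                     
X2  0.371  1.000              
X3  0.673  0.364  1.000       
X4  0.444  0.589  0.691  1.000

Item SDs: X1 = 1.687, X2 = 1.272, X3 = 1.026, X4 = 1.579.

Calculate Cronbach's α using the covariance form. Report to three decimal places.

α = 0.795

Σσ²ᵢ = 1.687² + 1.272² + 1.026² + 1.579² = 8.0099
Covariances σ_ij = r_ij · s_i · s_j:
  σ(X1,X2) = 0.371 × 1.687 × 1.272 = 0.7961
  σ(X1,X3) = 0.673 × 1.687 × 1.026 = 1.1649
  σ(X1,X4) = 0.444 × 1.687 × 1.579 = 1.1827
  σ(X2,X3) = 0.364 × 1.272 × 1.026 = 0.4750
  σ(X2,X4) = 0.589 × 1.272 × 1.579 = 1.1830
  σ(X3,X4) = 0.691 × 1.026 × 1.579 = 1.1195
σ²_T = Σσ²ᵢ + 2·Σσ_ij = 8.0099 + 2 × 5.9212 = 19.8523
α = (4/3)·(1 − 8.0099/19.8523) = 0.795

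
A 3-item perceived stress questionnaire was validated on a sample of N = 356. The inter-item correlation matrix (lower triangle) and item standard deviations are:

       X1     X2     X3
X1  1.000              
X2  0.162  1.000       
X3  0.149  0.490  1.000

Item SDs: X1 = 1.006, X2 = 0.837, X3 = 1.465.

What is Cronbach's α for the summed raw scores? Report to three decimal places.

Σσ²ᵢ = 1.006² + 0.837² + 1.465² = 3.8588
Covariances σ_ij = r_ij · s_i · s_j:
  σ(X1,X2) = 0.162 × 1.006 × 0.837 = 0.1364
  σ(X1,X3) = 0.149 × 1.006 × 1.465 = 0.2196
  σ(X2,X3) = 0.490 × 0.837 × 1.465 = 0.6008
σ²_T = Σσ²ᵢ + 2·Σσ_ij = 3.8588 + 2 × 0.9568 = 5.7724
α = (3/2)·(1 − 3.8588/5.7724) = 0.497

α = 0.497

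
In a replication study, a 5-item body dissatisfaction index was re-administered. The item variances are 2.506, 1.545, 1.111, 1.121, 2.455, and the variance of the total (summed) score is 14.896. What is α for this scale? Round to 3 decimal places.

α = 0.517

Σσᵢ² = 2.506 + 1.545 + 1.111 + 1.121 + 2.455 = 8.738
α = (k/(k−1))·(1 − Σσᵢ²/total variance) = (5/4)·(1 − 8.738/14.896) = 0.517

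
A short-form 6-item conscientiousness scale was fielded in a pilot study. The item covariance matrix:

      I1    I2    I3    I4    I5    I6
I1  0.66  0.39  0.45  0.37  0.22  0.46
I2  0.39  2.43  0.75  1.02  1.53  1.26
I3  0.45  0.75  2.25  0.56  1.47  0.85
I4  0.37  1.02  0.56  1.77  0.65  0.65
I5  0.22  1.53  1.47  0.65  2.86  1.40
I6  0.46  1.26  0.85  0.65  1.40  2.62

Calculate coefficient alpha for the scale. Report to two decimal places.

α = 0.79

Σσ²ᵢ = 0.66 + 2.43 + 2.25 + 1.77 + 2.86 + 2.62 = 12.59
Sum of the distinct covariances = 12.03
Var(T) = 12.59 + 2 × 12.03 = 36.65
α = (k/(k−1))·(1 − Σσ²ᵢ/Var(T)) = (6/5)·(1 − 12.59/36.65) = 0.79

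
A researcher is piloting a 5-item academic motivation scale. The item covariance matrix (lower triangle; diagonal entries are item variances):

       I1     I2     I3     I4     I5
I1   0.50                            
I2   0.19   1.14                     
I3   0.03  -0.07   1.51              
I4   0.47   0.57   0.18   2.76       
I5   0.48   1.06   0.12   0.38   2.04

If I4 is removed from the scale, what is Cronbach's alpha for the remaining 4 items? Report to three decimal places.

α = 0.548

Remaining items: I1, I2, I3, I5 (k = 4).
Σσᵢ² = 0.50 + 1.14 + 1.51 + 2.04 = 5.19
σ²_total = 5.19 + 2 × 1.81 = 8.81
α (item deleted) = (4/3)·(1 − 5.19/8.81) = 0.548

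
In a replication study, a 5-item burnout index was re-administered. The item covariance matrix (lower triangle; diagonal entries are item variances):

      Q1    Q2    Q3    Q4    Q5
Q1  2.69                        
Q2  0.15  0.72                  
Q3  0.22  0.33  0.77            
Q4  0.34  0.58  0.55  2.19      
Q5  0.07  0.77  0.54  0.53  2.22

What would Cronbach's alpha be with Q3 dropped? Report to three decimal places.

Remaining items: Q1, Q2, Q4, Q5 (k = 4).
Σσ²ᵢ = 2.69 + 0.72 + 2.19 + 2.22 = 7.82
total variance = 7.82 + 2 × 2.44 = 12.70
α (item deleted) = (4/3)·(1 − 7.82/12.70) = 0.512

α = 0.512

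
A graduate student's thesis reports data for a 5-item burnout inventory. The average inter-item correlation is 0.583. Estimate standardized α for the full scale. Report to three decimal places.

Standardized α = k·r̄ / (1 + (k−1)·r̄) = 5 × 0.583 / (1 + 4 × 0.583)
  = 2.9150 / 3.3320 = 0.875

α = 0.875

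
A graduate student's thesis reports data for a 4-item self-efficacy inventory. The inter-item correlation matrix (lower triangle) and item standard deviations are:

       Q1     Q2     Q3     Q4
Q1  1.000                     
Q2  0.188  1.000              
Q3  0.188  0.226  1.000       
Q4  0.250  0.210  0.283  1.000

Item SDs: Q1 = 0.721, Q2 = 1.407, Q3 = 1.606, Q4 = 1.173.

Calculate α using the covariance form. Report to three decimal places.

α = 0.512

Σσ²ᵢ = 0.721² + 1.407² + 1.606² + 1.173² = 6.4547
Covariances σ_ij = r_ij · s_i · s_j:
  σ(Q1,Q2) = 0.188 × 0.721 × 1.407 = 0.1907
  σ(Q1,Q3) = 0.188 × 0.721 × 1.606 = 0.2177
  σ(Q1,Q4) = 0.250 × 0.721 × 1.173 = 0.2114
  σ(Q2,Q3) = 0.226 × 1.407 × 1.606 = 0.5107
  σ(Q2,Q4) = 0.210 × 1.407 × 1.173 = 0.3466
  σ(Q3,Q4) = 0.283 × 1.606 × 1.173 = 0.5331
σ²_T = Σσ²ᵢ + 2·Σσ_ij = 6.4547 + 2 × 2.0102 = 10.4751
α = (4/3)·(1 − 6.4547/10.4751) = 0.512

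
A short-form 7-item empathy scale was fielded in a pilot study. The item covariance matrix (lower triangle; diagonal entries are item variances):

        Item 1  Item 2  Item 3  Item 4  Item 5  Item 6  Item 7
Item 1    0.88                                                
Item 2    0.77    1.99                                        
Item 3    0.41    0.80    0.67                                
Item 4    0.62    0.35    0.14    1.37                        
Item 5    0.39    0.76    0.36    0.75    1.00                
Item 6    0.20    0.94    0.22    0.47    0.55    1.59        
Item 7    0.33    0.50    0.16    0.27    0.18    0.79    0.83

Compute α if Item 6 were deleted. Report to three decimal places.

Remaining items: Item 1, Item 2, Item 3, Item 4, Item 5, Item 7 (k = 6).
ΣVar(i) = 0.88 + 1.99 + 0.67 + 1.37 + 1.00 + 0.83 = 6.74
Var(T) = 6.74 + 2 × 6.79 = 20.32
α (item deleted) = (6/5)·(1 − 6.74/20.32) = 0.802

α = 0.802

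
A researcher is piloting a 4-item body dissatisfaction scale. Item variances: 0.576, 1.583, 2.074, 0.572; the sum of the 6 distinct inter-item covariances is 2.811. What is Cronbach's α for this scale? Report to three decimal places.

α = 0.719

ΣVar(i) = 0.576 + 1.583 + 2.074 + 0.572 = 4.805
Sum of distinct covariances = 2.811
σ²_total = ΣVar(i) + 2·Σcov = 4.805 + 2 × 2.811 = 10.427
α = (4/3)·(1 − 4.805/10.427) = 0.719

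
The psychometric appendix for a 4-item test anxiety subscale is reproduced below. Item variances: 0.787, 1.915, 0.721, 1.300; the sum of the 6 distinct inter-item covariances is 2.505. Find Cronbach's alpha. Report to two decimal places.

Cronbach's alpha = 0.69

sum of item variances = 0.787 + 1.915 + 0.721 + 1.300 = 4.723
Sum of distinct covariances = 2.505
σ²_total = sum of item variances + 2·Σcov = 4.723 + 2 × 2.505 = 9.733
α = (4/3)·(1 − 4.723/9.733) = 0.69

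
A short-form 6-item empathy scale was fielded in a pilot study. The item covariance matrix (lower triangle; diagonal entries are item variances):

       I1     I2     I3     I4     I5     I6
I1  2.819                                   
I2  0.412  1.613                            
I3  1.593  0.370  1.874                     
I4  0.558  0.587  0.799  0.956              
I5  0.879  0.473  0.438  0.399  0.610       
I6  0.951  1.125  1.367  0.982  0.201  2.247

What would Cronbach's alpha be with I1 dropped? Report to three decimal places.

α = 0.811

Remaining items: I2, I3, I4, I5, I6 (k = 5).
ΣVar(i) = 1.613 + 1.874 + 0.956 + 0.610 + 2.247 = 7.300
σ²_T = 7.300 + 2 × 6.741 = 20.782
α (item deleted) = (5/4)·(1 − 7.300/20.782) = 0.811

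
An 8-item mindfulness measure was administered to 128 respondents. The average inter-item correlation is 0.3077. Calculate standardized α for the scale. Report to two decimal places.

standardized α = 0.78

Standardized α = k·r̄ / (1 + (k−1)·r̄) = 8 × 0.3077 / (1 + 7 × 0.3077)
  = 2.4616 / 3.1539 = 0.78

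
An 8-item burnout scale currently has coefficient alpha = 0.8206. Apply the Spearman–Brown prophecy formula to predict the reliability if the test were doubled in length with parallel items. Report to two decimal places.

Length factor m = 2
α' = m·α / (1 + (m−1)·α)
   = 2 × 0.8206 / (1 + (2 − 1) × 0.8206)
   = 1.6412 / 1.8206 = 0.90

predicted reliability = 0.90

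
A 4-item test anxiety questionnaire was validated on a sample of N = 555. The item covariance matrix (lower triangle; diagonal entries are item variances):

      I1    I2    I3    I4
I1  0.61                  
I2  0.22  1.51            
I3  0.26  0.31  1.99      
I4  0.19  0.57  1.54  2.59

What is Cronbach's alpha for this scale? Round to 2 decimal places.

α = 0.64

ΣVar(i) = 0.61 + 1.51 + 1.99 + 2.59 = 6.70
Sum of off-diagonal covariances = 3.09
σ²_total = 6.70 + 2 × 3.09 = 12.88
α = (k/(k−1))·(1 − ΣVar(i)/σ²_total) = (4/3)·(1 − 6.70/12.88) = 0.64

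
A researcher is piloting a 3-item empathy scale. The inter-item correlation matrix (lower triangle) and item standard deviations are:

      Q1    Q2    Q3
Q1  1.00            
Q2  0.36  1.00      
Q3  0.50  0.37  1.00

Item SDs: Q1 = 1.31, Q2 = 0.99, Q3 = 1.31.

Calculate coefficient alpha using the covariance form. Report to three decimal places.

Σσ²ᵢ = 1.31² + 0.99² + 1.31² = 4.4123
Covariances σ_ij = r_ij · s_i · s_j:
  σ(Q1,Q2) = 0.36 × 1.31 × 0.99 = 0.4669
  σ(Q1,Q3) = 0.50 × 1.31 × 1.31 = 0.8581
  σ(Q2,Q3) = 0.37 × 0.99 × 1.31 = 0.4799
σ²_T = Σσ²ᵢ + 2·Σσ_ij = 4.4123 + 2 × 1.8049 = 8.0221
α = (3/2)·(1 − 4.4123/8.0221) = 0.675

α = 0.675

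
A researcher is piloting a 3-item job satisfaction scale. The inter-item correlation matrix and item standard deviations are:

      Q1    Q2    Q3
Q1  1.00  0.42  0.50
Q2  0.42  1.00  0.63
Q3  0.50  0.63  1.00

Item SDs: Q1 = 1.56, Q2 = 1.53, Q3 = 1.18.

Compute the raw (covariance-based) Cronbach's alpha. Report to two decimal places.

Cronbach's alpha = 0.75

Σσ²ᵢ = 1.56² + 1.53² + 1.18² = 6.1669
Covariances σ_ij = r_ij · s_i · s_j:
  σ(Q1,Q2) = 0.42 × 1.56 × 1.53 = 1.0025
  σ(Q1,Q3) = 0.50 × 1.56 × 1.18 = 0.9204
  σ(Q2,Q3) = 0.63 × 1.53 × 1.18 = 1.1374
σ²_T = Σσ²ᵢ + 2·Σσ_ij = 6.1669 + 2 × 3.0603 = 12.2875
α = (3/2)·(1 − 6.1669/12.2875) = 0.75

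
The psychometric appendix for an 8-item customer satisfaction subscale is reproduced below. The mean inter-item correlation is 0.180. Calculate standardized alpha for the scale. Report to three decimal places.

Standardized α = k·r̄ / (1 + (k−1)·r̄) = 8 × 0.180 / (1 + 7 × 0.180)
  = 1.4400 / 2.2600 = 0.637

standardized alpha = 0.637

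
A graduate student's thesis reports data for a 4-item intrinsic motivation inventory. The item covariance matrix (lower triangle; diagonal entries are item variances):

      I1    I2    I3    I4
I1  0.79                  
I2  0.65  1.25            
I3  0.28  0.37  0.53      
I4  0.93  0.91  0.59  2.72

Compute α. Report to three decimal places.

α = 0.780

ΣVar(i) = 0.79 + 1.25 + 0.53 + 2.72 = 5.29
Σ_{i<j} σ_ij = 3.73
σ²_total = 5.29 + 2 × 3.73 = 12.75
α = (k/(k−1))·(1 − ΣVar(i)/σ²_total) = (4/3)·(1 − 5.29/12.75) = 0.780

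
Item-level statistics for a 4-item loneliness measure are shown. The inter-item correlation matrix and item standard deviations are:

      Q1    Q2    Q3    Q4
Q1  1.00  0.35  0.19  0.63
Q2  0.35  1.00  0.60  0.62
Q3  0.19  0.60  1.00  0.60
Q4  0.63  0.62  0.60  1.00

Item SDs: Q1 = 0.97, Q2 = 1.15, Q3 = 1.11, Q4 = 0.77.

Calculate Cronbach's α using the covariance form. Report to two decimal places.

Σσ²ᵢ = 0.97² + 1.15² + 1.11² + 0.77² = 4.0884
Covariances σ_ij = r_ij · s_i · s_j:
  σ(Q1,Q2) = 0.35 × 0.97 × 1.15 = 0.3904
  σ(Q1,Q3) = 0.19 × 0.97 × 1.11 = 0.2046
  σ(Q1,Q4) = 0.63 × 0.97 × 0.77 = 0.4705
  σ(Q2,Q3) = 0.60 × 1.15 × 1.11 = 0.7659
  σ(Q2,Q4) = 0.62 × 1.15 × 0.77 = 0.5490
  σ(Q3,Q4) = 0.60 × 1.11 × 0.77 = 0.5128
σ²_T = Σσ²ᵢ + 2·Σσ_ij = 4.0884 + 2 × 2.8932 = 9.8748
α = (4/3)·(1 − 4.0884/9.8748) = 0.78

α = 0.78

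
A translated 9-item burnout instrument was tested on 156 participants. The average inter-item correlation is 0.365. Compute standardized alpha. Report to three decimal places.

standardized alpha = 0.838

Standardized α = k·r̄ / (1 + (k−1)·r̄) = 9 × 0.365 / (1 + 8 × 0.365)
  = 3.2850 / 3.9200 = 0.838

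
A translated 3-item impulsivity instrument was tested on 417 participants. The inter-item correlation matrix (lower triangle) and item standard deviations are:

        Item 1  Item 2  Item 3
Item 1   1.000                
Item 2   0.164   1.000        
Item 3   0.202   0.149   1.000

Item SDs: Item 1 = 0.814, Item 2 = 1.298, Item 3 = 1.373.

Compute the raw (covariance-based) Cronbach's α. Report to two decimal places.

Cronbach's α = 0.36

Σσ²ᵢ = 0.814² + 1.298² + 1.373² = 4.2325
Covariances σ_ij = r_ij · s_i · s_j:
  σ(Item 1,Item 2) = 0.164 × 0.814 × 1.298 = 0.1733
  σ(Item 1,Item 3) = 0.202 × 0.814 × 1.373 = 0.2258
  σ(Item 2,Item 3) = 0.149 × 1.298 × 1.373 = 0.2655
σ²_T = Σσ²ᵢ + 2·Σσ_ij = 4.2325 + 2 × 0.6646 = 5.5617
α = (3/2)·(1 − 4.2325/5.5617) = 0.36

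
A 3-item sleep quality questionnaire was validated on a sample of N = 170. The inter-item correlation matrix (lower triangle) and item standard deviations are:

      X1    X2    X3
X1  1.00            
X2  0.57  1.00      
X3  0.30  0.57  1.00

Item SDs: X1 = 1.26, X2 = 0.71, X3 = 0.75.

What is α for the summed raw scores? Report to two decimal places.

Σσ²ᵢ = 1.26² + 0.71² + 0.75² = 2.6542
Covariances σ_ij = r_ij · s_i · s_j:
  σ(X1,X2) = 0.57 × 1.26 × 0.71 = 0.5099
  σ(X1,X3) = 0.30 × 1.26 × 0.75 = 0.2835
  σ(X2,X3) = 0.57 × 0.71 × 0.75 = 0.3035
σ²_T = Σσ²ᵢ + 2·Σσ_ij = 2.6542 + 2 × 1.0969 = 4.8480
α = (3/2)·(1 − 2.6542/4.8480) = 0.68

α = 0.68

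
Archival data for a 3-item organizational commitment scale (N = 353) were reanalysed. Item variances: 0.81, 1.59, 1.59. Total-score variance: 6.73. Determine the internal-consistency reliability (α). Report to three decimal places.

Σσ²ᵢ = 0.81 + 1.59 + 1.59 = 3.99
α = (k/(k−1))·(1 − Σσ²ᵢ/Var(T)) = (3/2)·(1 − 3.99/6.73) = 0.611

α = 0.611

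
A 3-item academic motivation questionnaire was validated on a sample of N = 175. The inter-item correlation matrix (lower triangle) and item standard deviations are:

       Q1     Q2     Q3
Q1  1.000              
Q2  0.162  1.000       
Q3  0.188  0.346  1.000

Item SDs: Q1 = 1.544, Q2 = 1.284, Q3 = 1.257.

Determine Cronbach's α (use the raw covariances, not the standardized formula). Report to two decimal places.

Σσ²ᵢ = 1.544² + 1.284² + 1.257² = 5.6126
Covariances σ_ij = r_ij · s_i · s_j:
  σ(Q1,Q2) = 0.162 × 1.544 × 1.284 = 0.3212
  σ(Q1,Q3) = 0.188 × 1.544 × 1.257 = 0.3649
  σ(Q2,Q3) = 0.346 × 1.284 × 1.257 = 0.5584
σ²_T = Σσ²ᵢ + 2·Σσ_ij = 5.6126 + 2 × 1.2445 = 8.1016
α = (3/2)·(1 − 5.6126/8.1016) = 0.46

α = 0.46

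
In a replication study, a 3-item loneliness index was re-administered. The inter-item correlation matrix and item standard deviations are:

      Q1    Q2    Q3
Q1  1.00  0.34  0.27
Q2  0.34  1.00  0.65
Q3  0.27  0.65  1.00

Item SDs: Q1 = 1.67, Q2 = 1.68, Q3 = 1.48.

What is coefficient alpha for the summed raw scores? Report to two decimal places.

coefficient alpha = 0.68

Σσ²ᵢ = 1.67² + 1.68² + 1.48² = 7.8017
Covariances σ_ij = r_ij · s_i · s_j:
  σ(Q1,Q2) = 0.34 × 1.67 × 1.68 = 0.9539
  σ(Q1,Q3) = 0.27 × 1.67 × 1.48 = 0.6673
  σ(Q2,Q3) = 0.65 × 1.68 × 1.48 = 1.6162
σ²_T = Σσ²ᵢ + 2·Σσ_ij = 7.8017 + 2 × 3.2374 = 14.2765
α = (3/2)·(1 − 7.8017/14.2765) = 0.68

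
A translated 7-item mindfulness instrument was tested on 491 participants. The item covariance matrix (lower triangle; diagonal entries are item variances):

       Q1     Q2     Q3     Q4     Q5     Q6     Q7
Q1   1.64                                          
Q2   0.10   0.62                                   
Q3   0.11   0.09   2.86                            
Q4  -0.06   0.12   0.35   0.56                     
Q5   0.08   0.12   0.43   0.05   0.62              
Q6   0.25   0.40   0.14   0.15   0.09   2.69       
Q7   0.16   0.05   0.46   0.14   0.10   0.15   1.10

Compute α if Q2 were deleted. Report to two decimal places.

α = 0.43

Remaining items: Q1, Q3, Q4, Q5, Q6, Q7 (k = 6).
Σσᵢ² = 1.64 + 2.86 + 0.56 + 0.62 + 2.69 + 1.10 = 9.47
Var(T) = 9.47 + 2 × 2.60 = 14.67
α (item deleted) = (6/5)·(1 − 9.47/14.67) = 0.43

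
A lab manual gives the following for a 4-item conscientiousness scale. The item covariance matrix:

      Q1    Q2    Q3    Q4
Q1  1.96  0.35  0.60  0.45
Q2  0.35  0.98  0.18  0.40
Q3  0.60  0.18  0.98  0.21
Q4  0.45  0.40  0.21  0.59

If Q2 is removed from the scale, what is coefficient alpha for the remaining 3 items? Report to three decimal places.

coefficient alpha = 0.625

Remaining items: Q1, Q3, Q4 (k = 3).
ΣVar(i) = 1.96 + 0.98 + 0.59 = 3.53
Var(T) = 3.53 + 2 × 1.26 = 6.05
α (item deleted) = (3/2)·(1 − 3.53/6.05) = 0.625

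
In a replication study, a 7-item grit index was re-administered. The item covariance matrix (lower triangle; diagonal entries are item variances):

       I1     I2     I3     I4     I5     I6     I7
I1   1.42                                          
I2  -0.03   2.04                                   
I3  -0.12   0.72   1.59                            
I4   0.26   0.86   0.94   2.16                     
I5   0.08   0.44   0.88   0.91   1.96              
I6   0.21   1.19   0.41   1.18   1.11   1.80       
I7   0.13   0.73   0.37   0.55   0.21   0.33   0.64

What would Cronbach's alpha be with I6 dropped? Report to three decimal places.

α = 0.703

Remaining items: I1, I2, I3, I4, I5, I7 (k = 6).
sum of item variances = 1.42 + 2.04 + 1.59 + 2.16 + 1.96 + 0.64 = 9.81
σ²_total = 9.81 + 2 × 6.93 = 23.67
α (item deleted) = (6/5)·(1 − 9.81/23.67) = 0.703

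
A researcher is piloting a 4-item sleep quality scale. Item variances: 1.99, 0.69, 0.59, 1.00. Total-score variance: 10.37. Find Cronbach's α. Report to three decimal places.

α = 0.784

Σσ²ᵢ = 1.99 + 0.69 + 0.59 + 1.00 = 4.27
α = (k/(k−1))·(1 − Σσ²ᵢ/Var(T)) = (4/3)·(1 − 4.27/10.37) = 0.784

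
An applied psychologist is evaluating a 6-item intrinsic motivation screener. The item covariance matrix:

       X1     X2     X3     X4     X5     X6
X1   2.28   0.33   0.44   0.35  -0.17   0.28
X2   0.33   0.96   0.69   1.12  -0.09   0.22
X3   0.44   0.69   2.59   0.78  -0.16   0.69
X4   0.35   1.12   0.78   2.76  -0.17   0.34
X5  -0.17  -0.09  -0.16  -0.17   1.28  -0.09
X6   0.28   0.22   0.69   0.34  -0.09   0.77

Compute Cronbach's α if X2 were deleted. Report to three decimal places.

Remaining items: X1, X3, X4, X5, X6 (k = 5).
Σσᵢ² = 2.28 + 2.59 + 2.76 + 1.28 + 0.77 = 9.68
Var(T) = 9.68 + 2 × 2.29 = 14.26
α (item deleted) = (5/4)·(1 − 9.68/14.26) = 0.401

α = 0.401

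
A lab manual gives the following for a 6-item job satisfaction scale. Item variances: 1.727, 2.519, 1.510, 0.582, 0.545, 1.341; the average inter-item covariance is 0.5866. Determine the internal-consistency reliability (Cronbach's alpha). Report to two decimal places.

Cronbach's alpha = 0.82

Σσ²ᵢ = 1.727 + 2.519 + 1.510 + 0.582 + 0.545 + 1.341 = 8.224
Sum of the 15 distinct covariances = 15 × 0.5866 = 8.7990
Var(T) = Σσ²ᵢ + 2·Σcov = 8.224 + 2 × 8.7990 = 25.8220
α = (6/5)·(1 − 8.224/25.8220) = 0.82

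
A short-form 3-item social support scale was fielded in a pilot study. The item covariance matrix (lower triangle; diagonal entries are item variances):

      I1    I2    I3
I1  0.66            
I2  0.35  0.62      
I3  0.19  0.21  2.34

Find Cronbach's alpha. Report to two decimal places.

α = 0.44

Σσᵢ² = 0.66 + 0.62 + 2.34 = 3.62
Sum of the distinct covariances = 0.75
total variance = 3.62 + 2 × 0.75 = 5.12
α = (k/(k−1))·(1 − Σσᵢ²/total variance) = (3/2)·(1 − 3.62/5.12) = 0.44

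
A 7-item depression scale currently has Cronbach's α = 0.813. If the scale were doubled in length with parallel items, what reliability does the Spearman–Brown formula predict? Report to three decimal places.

predicted reliability = 0.897

Length factor m = 2
α' = m·α / (1 + (m−1)·α)
   = 2 × 0.813 / (1 + (2 − 1) × 0.813)
   = 1.6260 / 1.8130 = 0.897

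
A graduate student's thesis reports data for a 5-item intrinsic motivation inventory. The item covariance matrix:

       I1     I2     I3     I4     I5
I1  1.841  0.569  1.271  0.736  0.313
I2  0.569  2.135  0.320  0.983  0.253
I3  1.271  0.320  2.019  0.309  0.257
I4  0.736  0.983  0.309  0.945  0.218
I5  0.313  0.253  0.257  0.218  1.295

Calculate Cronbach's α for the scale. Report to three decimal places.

α = 0.699

sum of item variances = 1.841 + 2.135 + 2.019 + 0.945 + 1.295 = 8.235
Sum of off-diagonal covariances = 5.229
total variance = 8.235 + 2 × 5.229 = 18.693
α = (k/(k−1))·(1 − sum of item variances/total variance) = (5/4)·(1 − 8.235/18.693) = 0.699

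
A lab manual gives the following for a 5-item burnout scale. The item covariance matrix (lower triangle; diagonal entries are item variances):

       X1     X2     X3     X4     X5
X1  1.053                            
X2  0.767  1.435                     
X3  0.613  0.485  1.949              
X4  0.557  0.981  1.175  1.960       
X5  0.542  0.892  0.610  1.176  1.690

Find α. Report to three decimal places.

Σσ²ᵢ = 1.053 + 1.435 + 1.949 + 1.960 + 1.690 = 8.087
Sum of off-diagonal covariances = 7.798
Var(T) = 8.087 + 2 × 7.798 = 23.683
α = (k/(k−1))·(1 − Σσ²ᵢ/Var(T)) = (5/4)·(1 − 8.087/23.683) = 0.823

α = 0.823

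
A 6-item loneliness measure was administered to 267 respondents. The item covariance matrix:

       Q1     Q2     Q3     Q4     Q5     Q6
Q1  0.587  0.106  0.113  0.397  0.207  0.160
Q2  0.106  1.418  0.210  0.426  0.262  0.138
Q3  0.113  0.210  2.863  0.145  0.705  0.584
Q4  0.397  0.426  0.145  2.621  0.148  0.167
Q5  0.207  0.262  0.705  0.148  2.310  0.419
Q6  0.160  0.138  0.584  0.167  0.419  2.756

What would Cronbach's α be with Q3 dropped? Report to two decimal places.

Remaining items: Q1, Q2, Q4, Q5, Q6 (k = 5).
ΣVar(i) = 0.587 + 1.418 + 2.621 + 2.310 + 2.756 = 9.692
total variance = 9.692 + 2 × 2.430 = 14.552
α (item deleted) = (5/4)·(1 − 9.692/14.552) = 0.42

Cronbach's α = 0.42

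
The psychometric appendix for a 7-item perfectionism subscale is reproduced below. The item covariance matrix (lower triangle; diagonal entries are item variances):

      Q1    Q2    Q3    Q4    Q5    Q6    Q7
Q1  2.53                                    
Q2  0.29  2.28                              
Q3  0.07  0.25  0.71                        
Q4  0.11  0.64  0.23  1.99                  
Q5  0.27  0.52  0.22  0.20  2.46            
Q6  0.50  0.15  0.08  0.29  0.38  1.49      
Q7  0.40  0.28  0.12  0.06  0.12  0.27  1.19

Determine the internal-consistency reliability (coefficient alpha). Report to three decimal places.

α = 0.540

Σσᵢ² = 2.53 + 2.28 + 0.71 + 1.99 + 2.46 + 1.49 + 1.19 = 12.65
Σ_{i<j} σ_ij = 5.45
Var(T) = 12.65 + 2 × 5.45 = 23.55
α = (k/(k−1))·(1 − Σσᵢ²/Var(T)) = (7/6)·(1 − 12.65/23.55) = 0.540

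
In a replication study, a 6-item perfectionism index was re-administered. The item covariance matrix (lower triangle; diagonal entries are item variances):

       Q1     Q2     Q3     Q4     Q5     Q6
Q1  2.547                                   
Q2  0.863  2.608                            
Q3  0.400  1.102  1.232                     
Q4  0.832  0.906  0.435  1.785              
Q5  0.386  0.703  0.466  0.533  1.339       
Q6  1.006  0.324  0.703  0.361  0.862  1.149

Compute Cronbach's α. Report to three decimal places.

Cronbach's α = 0.780

Σσᵢ² = 2.547 + 2.608 + 1.232 + 1.785 + 1.339 + 1.149 = 10.660
Sum of the distinct covariances = 9.882
Var(T) = 10.660 + 2 × 9.882 = 30.424
α = (k/(k−1))·(1 − Σσᵢ²/Var(T)) = (6/5)·(1 − 10.660/30.424) = 0.780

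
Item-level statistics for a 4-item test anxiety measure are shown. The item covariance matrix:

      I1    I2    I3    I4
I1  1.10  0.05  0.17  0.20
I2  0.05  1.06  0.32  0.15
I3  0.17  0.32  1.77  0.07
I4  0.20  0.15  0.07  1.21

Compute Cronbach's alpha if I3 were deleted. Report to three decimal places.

α = 0.288

Remaining items: I1, I2, I4 (k = 3).
sum of item variances = 1.10 + 1.06 + 1.21 = 3.37
total variance = 3.37 + 2 × 0.40 = 4.17
α (item deleted) = (3/2)·(1 − 3.37/4.17) = 0.288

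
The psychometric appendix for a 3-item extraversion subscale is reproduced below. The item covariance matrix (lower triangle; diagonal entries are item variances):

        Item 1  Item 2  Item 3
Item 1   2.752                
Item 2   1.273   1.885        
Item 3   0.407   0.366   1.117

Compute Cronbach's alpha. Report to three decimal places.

Σσ²ᵢ = 2.752 + 1.885 + 1.117 = 5.754
Sum of the distinct covariances = 2.046
σ²_T = 5.754 + 2 × 2.046 = 9.846
α = (k/(k−1))·(1 − Σσ²ᵢ/σ²_T) = (3/2)·(1 − 5.754/9.846) = 0.623

α = 0.623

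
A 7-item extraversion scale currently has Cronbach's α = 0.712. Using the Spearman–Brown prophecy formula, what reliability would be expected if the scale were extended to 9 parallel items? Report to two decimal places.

predicted reliability = 0.76

Length factor m = 9/7 = 1.2857
α' = m·α / (1 + (m−1)·α)
   = 9/7 × 0.712 / (1 + (9/7 − 1) × 0.712)
   = 0.9154 / 1.2034 = 0.76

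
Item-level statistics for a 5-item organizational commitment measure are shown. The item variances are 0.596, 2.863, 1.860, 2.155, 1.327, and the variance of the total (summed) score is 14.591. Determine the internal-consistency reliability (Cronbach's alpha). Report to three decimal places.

Σσᵢ² = 0.596 + 2.863 + 1.860 + 2.155 + 1.327 = 8.801
α = (k/(k−1))·(1 − Σσᵢ²/σ²_T) = (5/4)·(1 − 8.801/14.591) = 0.496

α = 0.496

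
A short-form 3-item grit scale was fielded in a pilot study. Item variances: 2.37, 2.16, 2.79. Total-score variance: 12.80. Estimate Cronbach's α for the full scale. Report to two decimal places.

Σσ²ᵢ = 2.37 + 2.16 + 2.79 = 7.32
α = (k/(k−1))·(1 − Σσ²ᵢ/σ²_T) = (3/2)·(1 − 7.32/12.80) = 0.64

Cronbach's α = 0.64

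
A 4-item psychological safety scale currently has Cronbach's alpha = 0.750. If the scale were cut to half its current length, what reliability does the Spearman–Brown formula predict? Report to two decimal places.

Length factor m = 1/2
α' = m·α / (1 − (1−m)·α)
   = 1/2 × 0.750 / (1 − (1 − 1/2) × 0.750)
   = 0.3750 / 0.6250 = 0.60

predicted reliability = 0.60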